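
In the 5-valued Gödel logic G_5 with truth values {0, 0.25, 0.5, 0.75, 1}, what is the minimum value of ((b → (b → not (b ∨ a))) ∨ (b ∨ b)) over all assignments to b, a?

0.25

The minimum is attained at b = 0.25, a = 0:
  (b ∨ a) = max(0.25, 0) = 0.25
  not (b ∨ a): Gödel ¬ of 0.25 = 0 (operand ≠ 0)
  (b → not (b ∨ a)): 0.25 > 0, so result = 0
  (b → (b → not (b ∨ a))): 0.25 > 0, so result = 0
  (b ∨ b) = max(0.25, 0.25) = 0.25
  ((b → (b → not (b ∨ a))) ∨ (b ∨ b)) = max(0, 0.25) = 0.25
Checking all 25 assignments confirms none give a value below 0.25.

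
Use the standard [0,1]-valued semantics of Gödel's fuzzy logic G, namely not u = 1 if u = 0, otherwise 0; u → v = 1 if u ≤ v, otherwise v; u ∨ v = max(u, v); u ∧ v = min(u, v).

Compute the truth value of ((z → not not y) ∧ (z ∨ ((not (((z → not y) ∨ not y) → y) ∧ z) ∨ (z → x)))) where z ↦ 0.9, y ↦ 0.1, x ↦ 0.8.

not y: Gödel ¬ of 0.1 = 0 (operand ≠ 0)
not not y: Gödel ¬ of 0 = 1 (operand is 0)
(z → not not y): 0.9 ≤ 1, so result = 1
not y: Gödel ¬ of 0.1 = 0 (operand ≠ 0)
(z → not y): 0.9 > 0, so result = 0
not y: Gödel ¬ of 0.1 = 0 (operand ≠ 0)
((z → not y) ∨ not y) = max(0, 0) = 0
(((z → not y) ∨ not y) → y): 0 ≤ 0.1, so result = 1
not (((z → not y) ∨ not y) → y): Gödel ¬ of 1 = 0 (operand ≠ 0)
(not (((z → not y) ∨ not y) → y) ∧ z) = min(0, 0.9) = 0
(z → x): 0.9 > 0.8, so result = 0.8
((not (((z → not y) ∨ not y) → y) ∧ z) ∨ (z → x)) = max(0, 0.8) = 0.8
(z ∨ ((not (((z → not y) ∨ not y) → y) ∧ z) ∨ (z → x))) = max(0.9, 0.8) = 0.9
((z → not not y) ∧ (z ∨ ((not (((z → not y) ∨ not y) → y) ∧ z) ∨ (z → x)))) = min(1, 0.9) = 0.9

0.90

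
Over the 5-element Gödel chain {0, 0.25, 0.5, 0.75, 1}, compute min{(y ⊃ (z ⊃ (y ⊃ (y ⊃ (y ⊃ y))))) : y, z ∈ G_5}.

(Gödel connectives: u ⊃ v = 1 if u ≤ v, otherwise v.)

1.00

Every assignment gives 1. For instance at y = 0, z = 0:
  (y ⊃ y): 0 ≤ 0, so result = 1
  (y ⊃ (y ⊃ y)): 0 ≤ 1, so result = 1
  (y ⊃ (y ⊃ (y ⊃ y))): 0 ≤ 1, so result = 1
  (z ⊃ (y ⊃ (y ⊃ (y ⊃ y)))): 0 ≤ 1, so result = 1
  (y ⊃ (z ⊃ (y ⊃ (y ⊃ (y ⊃ y))))): 0 ≤ 1, so result = 1
All 25 assignments give value 1 — the formula is a G_5-tautology.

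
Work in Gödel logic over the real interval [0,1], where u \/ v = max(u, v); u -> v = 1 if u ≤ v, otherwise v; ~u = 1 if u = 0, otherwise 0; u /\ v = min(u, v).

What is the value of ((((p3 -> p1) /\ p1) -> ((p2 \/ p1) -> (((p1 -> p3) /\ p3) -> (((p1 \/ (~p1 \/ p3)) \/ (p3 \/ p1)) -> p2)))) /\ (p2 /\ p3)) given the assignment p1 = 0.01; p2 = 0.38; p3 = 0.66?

0.38

(p3 -> p1): 0.66 > 0.01, so result = 0.01
((p3 -> p1) /\ p1) = min(0.01, 0.01) = 0.01
(p2 \/ p1) = max(0.38, 0.01) = 0.38
(p1 -> p3): 0.01 ≤ 0.66, so result = 1
((p1 -> p3) /\ p3) = min(1, 0.66) = 0.66
~p1: Gödel ¬ of 0.01 = 0 (operand ≠ 0)
(~p1 \/ p3) = max(0, 0.66) = 0.66
(p1 \/ (~p1 \/ p3)) = max(0.01, 0.66) = 0.66
(p3 \/ p1) = max(0.66, 0.01) = 0.66
((p1 \/ (~p1 \/ p3)) \/ (p3 \/ p1)) = max(0.66, 0.66) = 0.66
(((p1 \/ (~p1 \/ p3)) \/ (p3 \/ p1)) -> p2): 0.66 > 0.38, so result = 0.38
(((p1 -> p3) /\ p3) -> (((p1 \/ (~p1 \/ p3)) \/ (p3 \/ p1)) -> p2)): 0.66 > 0.38, so result = 0.38
((p2 \/ p1) -> (((p1 -> p3) /\ p3) -> (((p1 \/ (~p1 \/ p3)) \/ (p3 \/ p1)) -> p2))): 0.38 ≤ 0.38, so result = 1
(((p3 -> p1) /\ p1) -> ((p2 \/ p1) -> (((p1 -> p3) /\ p3) -> (((p1 \/ (~p1 \/ p3)) \/ (p3 \/ p1)) -> p2)))): 0.01 ≤ 1, so result = 1
(p2 /\ p3) = min(0.38, 0.66) = 0.38
((((p3 -> p1) /\ p1) -> ((p2 \/ p1) -> (((p1 -> p3) /\ p3) -> (((p1 \/ (~p1 \/ p3)) \/ (p3 \/ p1)) -> p2)))) /\ (p2 /\ p3)) = min(1, 0.38) = 0.38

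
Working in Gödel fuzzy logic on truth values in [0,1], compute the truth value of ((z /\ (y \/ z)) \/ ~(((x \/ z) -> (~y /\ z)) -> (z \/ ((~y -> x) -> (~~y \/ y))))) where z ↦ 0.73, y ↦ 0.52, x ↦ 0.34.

(y \/ z) = max(0.52, 0.73) = 0.73
(z /\ (y \/ z)) = min(0.73, 0.73) = 0.73
(x \/ z) = max(0.34, 0.73) = 0.73
~y: Gödel ¬ of 0.52 = 0 (operand ≠ 0)
(~y /\ z) = min(0, 0.73) = 0
((x \/ z) -> (~y /\ z)): 0.73 > 0, so result = 0
~y: Gödel ¬ of 0.52 = 0 (operand ≠ 0)
(~y -> x): 0 ≤ 0.34, so result = 1
~y: Gödel ¬ of 0.52 = 0 (operand ≠ 0)
~~y: Gödel ¬ of 0 = 1 (operand is 0)
(~~y \/ y) = max(1, 0.52) = 1
((~y -> x) -> (~~y \/ y)): 1 ≤ 1, so result = 1
(z \/ ((~y -> x) -> (~~y \/ y))) = max(0.73, 1) = 1
(((x \/ z) -> (~y /\ z)) -> (z \/ ((~y -> x) -> (~~y \/ y)))): 0 ≤ 1, so result = 1
~(((x \/ z) -> (~y /\ z)) -> (z \/ ((~y -> x) -> (~~y \/ y)))): Gödel ¬ of 1 = 0 (operand ≠ 0)
((z /\ (y \/ z)) \/ ~(((x \/ z) -> (~y /\ z)) -> (z \/ ((~y -> x) -> (~~y \/ y))))) = max(0.73, 0) = 0.73

0.73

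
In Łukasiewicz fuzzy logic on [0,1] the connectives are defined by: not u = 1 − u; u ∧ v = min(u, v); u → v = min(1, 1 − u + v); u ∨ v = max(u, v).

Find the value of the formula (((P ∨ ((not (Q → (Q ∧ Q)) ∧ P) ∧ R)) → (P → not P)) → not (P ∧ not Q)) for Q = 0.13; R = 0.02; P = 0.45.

(Q ∧ Q) = min(0.13, 0.13) = 0.13
(Q → (Q ∧ Q)): min(1, 1 − 0.13 + 0.13) = 1
not (Q → (Q ∧ Q)): Łukasiewicz ¬ gives 1 − 1 = 0
(not (Q → (Q ∧ Q)) ∧ P) = min(0, 0.45) = 0
((not (Q → (Q ∧ Q)) ∧ P) ∧ R) = min(0, 0.02) = 0
(P ∨ ((not (Q → (Q ∧ Q)) ∧ P) ∧ R)) = max(0.45, 0) = 0.45
not P: Łukasiewicz ¬ gives 1 − 0.45 = 0.55
(P → not P): min(1, 1 − 0.45 + 0.55) = 1
((P ∨ ((not (Q → (Q ∧ Q)) ∧ P) ∧ R)) → (P → not P)): min(1, 1 − 0.45 + 1) = 1
not Q: Łukasiewicz ¬ gives 1 − 0.13 = 0.87
(P ∧ not Q) = min(0.45, 0.87) = 0.45
not (P ∧ not Q): Łukasiewicz ¬ gives 1 − 0.45 = 0.55
(((P ∨ ((not (Q → (Q ∧ Q)) ∧ P) ∧ R)) → (P → not P)) → not (P ∧ not Q)): min(1, 1 − 1 + 0.55) = 0.55

0.55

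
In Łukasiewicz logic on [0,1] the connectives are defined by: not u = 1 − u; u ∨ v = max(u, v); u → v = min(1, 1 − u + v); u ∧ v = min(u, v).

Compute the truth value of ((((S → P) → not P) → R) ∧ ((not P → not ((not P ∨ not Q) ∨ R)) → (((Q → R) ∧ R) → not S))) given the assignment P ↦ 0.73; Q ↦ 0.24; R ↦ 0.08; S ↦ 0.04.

0.81

(S → P): min(1, 1 − 0.04 + 0.73) = 1
not P: Łukasiewicz ¬ gives 1 − 0.73 = 0.27
((S → P) → not P): min(1, 1 − 1 + 0.27) = 0.27
(((S → P) → not P) → R): min(1, 1 − 0.27 + 0.08) = 0.81
not P: Łukasiewicz ¬ gives 1 − 0.73 = 0.27
not P: Łukasiewicz ¬ gives 1 − 0.73 = 0.27
not Q: Łukasiewicz ¬ gives 1 − 0.24 = 0.76
(not P ∨ not Q) = max(0.27, 0.76) = 0.76
((not P ∨ not Q) ∨ R) = max(0.76, 0.08) = 0.76
not ((not P ∨ not Q) ∨ R): Łukasiewicz ¬ gives 1 − 0.76 = 0.24
(not P → not ((not P ∨ not Q) ∨ R)): min(1, 1 − 0.27 + 0.24) = 0.97
(Q → R): min(1, 1 − 0.24 + 0.08) = 0.84
((Q → R) ∧ R) = min(0.84, 0.08) = 0.08
not S: Łukasiewicz ¬ gives 1 − 0.04 = 0.96
(((Q → R) ∧ R) → not S): min(1, 1 − 0.08 + 0.96) = 1
((not P → not ((not P ∨ not Q) ∨ R)) → (((Q → R) ∧ R) → not S)): min(1, 1 − 0.97 + 1) = 1
((((S → P) → not P) → R) ∧ ((not P → not ((not P ∨ not Q) ∨ R)) → (((Q → R) ∧ R) → not S))) = min(0.81, 1) = 0.81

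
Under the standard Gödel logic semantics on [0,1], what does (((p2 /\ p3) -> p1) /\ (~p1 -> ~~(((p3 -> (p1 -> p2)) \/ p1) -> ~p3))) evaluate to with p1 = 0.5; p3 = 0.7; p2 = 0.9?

0.50

(p2 /\ p3) = min(0.9, 0.7) = 0.7
((p2 /\ p3) -> p1): 0.7 > 0.5, so result = 0.5
~p1: Gödel ¬ of 0.5 = 0 (operand ≠ 0)
(p1 -> p2): 0.5 ≤ 0.9, so result = 1
(p3 -> (p1 -> p2)): 0.7 ≤ 1, so result = 1
((p3 -> (p1 -> p2)) \/ p1) = max(1, 0.5) = 1
~p3: Gödel ¬ of 0.7 = 0 (operand ≠ 0)
(((p3 -> (p1 -> p2)) \/ p1) -> ~p3): 1 > 0, so result = 0
~(((p3 -> (p1 -> p2)) \/ p1) -> ~p3): Gödel ¬ of 0 = 1 (operand is 0)
~~(((p3 -> (p1 -> p2)) \/ p1) -> ~p3): Gödel ¬ of 1 = 0 (operand ≠ 0)
(~p1 -> ~~(((p3 -> (p1 -> p2)) \/ p1) -> ~p3)): 0 ≤ 0, so result = 1
(((p2 /\ p3) -> p1) /\ (~p1 -> ~~(((p3 -> (p1 -> p2)) \/ p1) -> ~p3))) = min(0.5, 1) = 0.5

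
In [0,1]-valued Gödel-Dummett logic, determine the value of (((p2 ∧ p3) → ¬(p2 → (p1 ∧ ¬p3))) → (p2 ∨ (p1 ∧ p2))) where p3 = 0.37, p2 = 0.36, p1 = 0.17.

(p2 ∧ p3) = min(0.36, 0.37) = 0.36
¬p3: Gödel ¬ of 0.37 = 0 (operand ≠ 0)
(p1 ∧ ¬p3) = min(0.17, 0) = 0
(p2 → (p1 ∧ ¬p3)): 0.36 > 0, so result = 0
¬(p2 → (p1 ∧ ¬p3)): Gödel ¬ of 0 = 1 (operand is 0)
((p2 ∧ p3) → ¬(p2 → (p1 ∧ ¬p3))): 0.36 ≤ 1, so result = 1
(p1 ∧ p2) = min(0.17, 0.36) = 0.17
(p2 ∨ (p1 ∧ p2)) = max(0.36, 0.17) = 0.36
(((p2 ∧ p3) → ¬(p2 → (p1 ∧ ¬p3))) → (p2 ∨ (p1 ∧ p2))): 1 > 0.36, so result = 0.36

0.36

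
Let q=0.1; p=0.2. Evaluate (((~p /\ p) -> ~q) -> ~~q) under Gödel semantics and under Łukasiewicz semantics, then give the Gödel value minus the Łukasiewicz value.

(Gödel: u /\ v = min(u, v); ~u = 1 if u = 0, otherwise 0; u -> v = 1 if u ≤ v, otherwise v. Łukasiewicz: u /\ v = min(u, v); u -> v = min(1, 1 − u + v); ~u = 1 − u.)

0.90

Gödel evaluation:
  ~p: Gödel ¬ of 0.2 = 0 (operand ≠ 0)
  (~p /\ p) = min(0, 0.2) = 0
  ~q: Gödel ¬ of 0.1 = 0 (operand ≠ 0)
  ((~p /\ p) -> ~q): 0 ≤ 0, so result = 1
  ~q: Gödel ¬ of 0.1 = 0 (operand ≠ 0)
  ~~q: Gödel ¬ of 0 = 1 (operand is 0)
  (((~p /\ p) -> ~q) -> ~~q): 1 ≤ 1, so result = 1
  Gödel value = 1
Łukasiewicz evaluation:
  ~p: Łukasiewicz ¬ gives 1 − 0.2 = 0.8
  (~p /\ p) = min(0.8, 0.2) = 0.2
  ~q: Łukasiewicz ¬ gives 1 − 0.1 = 0.9
  ((~p /\ p) -> ~q): min(1, 1 − 0.2 + 0.9) = 1
  ~q: Łukasiewicz ¬ gives 1 − 0.1 = 0.9
  ~~q: Łukasiewicz ¬ gives 1 − 0.9 = 0.1
  (((~p /\ p) -> ~q) -> ~~q): min(1, 1 − 1 + 0.1) = 0.1
  Łukasiewicz value = 0.1
Difference: 1 − 0.1 = 0.90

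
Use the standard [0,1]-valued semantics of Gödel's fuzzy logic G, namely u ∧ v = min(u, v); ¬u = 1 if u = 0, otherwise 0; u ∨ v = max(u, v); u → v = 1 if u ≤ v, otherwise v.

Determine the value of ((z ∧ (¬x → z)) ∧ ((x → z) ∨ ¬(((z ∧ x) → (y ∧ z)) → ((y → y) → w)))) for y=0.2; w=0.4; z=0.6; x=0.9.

0.60

¬x: Gödel ¬ of 0.9 = 0 (operand ≠ 0)
(¬x → z): 0 ≤ 0.6, so result = 1
(z ∧ (¬x → z)) = min(0.6, 1) = 0.6
(x → z): 0.9 > 0.6, so result = 0.6
(z ∧ x) = min(0.6, 0.9) = 0.6
(y ∧ z) = min(0.2, 0.6) = 0.2
((z ∧ x) → (y ∧ z)): 0.6 > 0.2, so result = 0.2
(y → y): 0.2 ≤ 0.2, so result = 1
((y → y) → w): 1 > 0.4, so result = 0.4
(((z ∧ x) → (y ∧ z)) → ((y → y) → w)): 0.2 ≤ 0.4, so result = 1
¬(((z ∧ x) → (y ∧ z)) → ((y → y) → w)): Gödel ¬ of 1 = 0 (operand ≠ 0)
((x → z) ∨ ¬(((z ∧ x) → (y ∧ z)) → ((y → y) → w))) = max(0.6, 0) = 0.6
((z ∧ (¬x → z)) ∧ ((x → z) ∨ ¬(((z ∧ x) → (y ∧ z)) → ((y → y) → w)))) = min(0.6, 0.6) = 0.6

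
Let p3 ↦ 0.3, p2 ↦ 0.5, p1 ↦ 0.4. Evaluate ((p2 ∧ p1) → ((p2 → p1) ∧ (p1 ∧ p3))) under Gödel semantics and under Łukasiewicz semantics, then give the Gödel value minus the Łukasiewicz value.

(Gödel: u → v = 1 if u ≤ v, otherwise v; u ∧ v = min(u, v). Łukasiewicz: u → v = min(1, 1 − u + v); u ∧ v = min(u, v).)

-0.60

Gödel evaluation:
  (p2 ∧ p1) = min(0.5, 0.4) = 0.4
  (p2 → p1): 0.5 > 0.4, so result = 0.4
  (p1 ∧ p3) = min(0.4, 0.3) = 0.3
  ((p2 → p1) ∧ (p1 ∧ p3)) = min(0.4, 0.3) = 0.3
  ((p2 ∧ p1) → ((p2 → p1) ∧ (p1 ∧ p3))): 0.4 > 0.3, so result = 0.3
  Gödel value = 0.3
Łukasiewicz evaluation:
  (p2 ∧ p1) = min(0.5, 0.4) = 0.4
  (p2 → p1): min(1, 1 − 0.5 + 0.4) = 0.9
  (p1 ∧ p3) = min(0.4, 0.3) = 0.3
  ((p2 → p1) ∧ (p1 ∧ p3)) = min(0.9, 0.3) = 0.3
  ((p2 ∧ p1) → ((p2 → p1) ∧ (p1 ∧ p3))): min(1, 1 − 0.4 + 0.3) = 0.9
  Łukasiewicz value = 0.9
Difference: 0.3 − 0.9 = -0.60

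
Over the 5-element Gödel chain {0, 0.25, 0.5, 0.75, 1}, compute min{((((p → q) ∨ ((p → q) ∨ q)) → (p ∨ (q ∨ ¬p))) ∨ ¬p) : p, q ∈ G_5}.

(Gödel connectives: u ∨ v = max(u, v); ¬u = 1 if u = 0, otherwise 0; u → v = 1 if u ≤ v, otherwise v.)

0.25

The minimum is attained at p = 0.25, q = 0.25:
  (p → q): 0.25 ≤ 0.25, so result = 1
  (p → q): 0.25 ≤ 0.25, so result = 1
  ((p → q) ∨ q) = max(1, 0.25) = 1
  ((p → q) ∨ ((p → q) ∨ q)) = max(1, 1) = 1
  ¬p: Gödel ¬ of 0.25 = 0 (operand ≠ 0)
  (q ∨ ¬p) = max(0.25, 0) = 0.25
  (p ∨ (q ∨ ¬p)) = max(0.25, 0.25) = 0.25
  (((p → q) ∨ ((p → q) ∨ q)) → (p ∨ (q ∨ ¬p))): 1 > 0.25, so result = 0.25
  ¬p: Gödel ¬ of 0.25 = 0 (operand ≠ 0)
  ((((p → q) ∨ ((p → q) ∨ q)) → (p ∨ (q ∨ ¬p))) ∨ ¬p) = max(0.25, 0) = 0.25
Checking all 25 assignments confirms none give a value below 0.25.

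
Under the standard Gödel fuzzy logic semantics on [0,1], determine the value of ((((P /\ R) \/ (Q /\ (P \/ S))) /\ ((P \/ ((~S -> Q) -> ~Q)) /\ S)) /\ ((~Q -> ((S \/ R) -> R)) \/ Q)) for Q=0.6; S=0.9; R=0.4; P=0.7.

0.60

(P /\ R) = min(0.7, 0.4) = 0.4
(P \/ S) = max(0.7, 0.9) = 0.9
(Q /\ (P \/ S)) = min(0.6, 0.9) = 0.6
((P /\ R) \/ (Q /\ (P \/ S))) = max(0.4, 0.6) = 0.6
~S: Gödel ¬ of 0.9 = 0 (operand ≠ 0)
(~S -> Q): 0 ≤ 0.6, so result = 1
~Q: Gödel ¬ of 0.6 = 0 (operand ≠ 0)
((~S -> Q) -> ~Q): 1 > 0, so result = 0
(P \/ ((~S -> Q) -> ~Q)) = max(0.7, 0) = 0.7
((P \/ ((~S -> Q) -> ~Q)) /\ S) = min(0.7, 0.9) = 0.7
(((P /\ R) \/ (Q /\ (P \/ S))) /\ ((P \/ ((~S -> Q) -> ~Q)) /\ S)) = min(0.6, 0.7) = 0.6
~Q: Gödel ¬ of 0.6 = 0 (operand ≠ 0)
(S \/ R) = max(0.9, 0.4) = 0.9
((S \/ R) -> R): 0.9 > 0.4, so result = 0.4
(~Q -> ((S \/ R) -> R)): 0 ≤ 0.4, so result = 1
((~Q -> ((S \/ R) -> R)) \/ Q) = max(1, 0.6) = 1
((((P /\ R) \/ (Q /\ (P \/ S))) /\ ((P \/ ((~S -> Q) -> ~Q)) /\ S)) /\ ((~Q -> ((S \/ R) -> R)) \/ Q)) = min(0.6, 1) = 0.6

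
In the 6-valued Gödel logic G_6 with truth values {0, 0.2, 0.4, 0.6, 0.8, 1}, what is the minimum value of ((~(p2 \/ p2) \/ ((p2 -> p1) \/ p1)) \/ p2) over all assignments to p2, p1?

The minimum is attained at p2 = 0.2, p1 = 0:
  (p2 \/ p2) = max(0.2, 0.2) = 0.2
  ~(p2 \/ p2): Gödel ¬ of 0.2 = 0 (operand ≠ 0)
  (p2 -> p1): 0.2 > 0, so result = 0
  ((p2 -> p1) \/ p1) = max(0, 0) = 0
  (~(p2 \/ p2) \/ ((p2 -> p1) \/ p1)) = max(0, 0) = 0
  ((~(p2 \/ p2) \/ ((p2 -> p1) \/ p1)) \/ p2) = max(0, 0.2) = 0.2
Checking all 36 assignments confirms none give a value below 0.20.

0.20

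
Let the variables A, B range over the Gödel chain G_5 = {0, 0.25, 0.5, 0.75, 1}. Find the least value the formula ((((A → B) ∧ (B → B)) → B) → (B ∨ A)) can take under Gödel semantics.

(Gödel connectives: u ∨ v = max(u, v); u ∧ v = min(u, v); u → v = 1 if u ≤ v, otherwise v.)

The minimum is attained at A = 0.25, B = 0:
  (A → B): 0.25 > 0, so result = 0
  (B → B): 0 ≤ 0, so result = 1
  ((A → B) ∧ (B → B)) = min(0, 1) = 0
  (((A → B) ∧ (B → B)) → B): 0 ≤ 0, so result = 1
  (B ∨ A) = max(0, 0.25) = 0.25
  ((((A → B) ∧ (B → B)) → B) → (B ∨ A)): 1 > 0.25, so result = 0.25
Checking all 25 assignments confirms none give a value below 0.25.

0.25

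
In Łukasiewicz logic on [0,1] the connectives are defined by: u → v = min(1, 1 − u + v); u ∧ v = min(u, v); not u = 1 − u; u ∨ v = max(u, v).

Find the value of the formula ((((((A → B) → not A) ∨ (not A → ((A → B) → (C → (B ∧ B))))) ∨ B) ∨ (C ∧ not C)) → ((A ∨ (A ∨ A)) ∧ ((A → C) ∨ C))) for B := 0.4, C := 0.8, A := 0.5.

(A → B): min(1, 1 − 0.5 + 0.4) = 0.9
not A: Łukasiewicz ¬ gives 1 − 0.5 = 0.5
((A → B) → not A): min(1, 1 − 0.9 + 0.5) = 0.6
not A: Łukasiewicz ¬ gives 1 − 0.5 = 0.5
(A → B): min(1, 1 − 0.5 + 0.4) = 0.9
(B ∧ B) = min(0.4, 0.4) = 0.4
(C → (B ∧ B)): min(1, 1 − 0.8 + 0.4) = 0.6
((A → B) → (C → (B ∧ B))): min(1, 1 − 0.9 + 0.6) = 0.7
(not A → ((A → B) → (C → (B ∧ B)))): min(1, 1 − 0.5 + 0.7) = 1
(((A → B) → not A) ∨ (not A → ((A → B) → (C → (B ∧ B))))) = max(0.6, 1) = 1
((((A → B) → not A) ∨ (not A → ((A → B) → (C → (B ∧ B))))) ∨ B) = max(1, 0.4) = 1
not C: Łukasiewicz ¬ gives 1 − 0.8 = 0.2
(C ∧ not C) = min(0.8, 0.2) = 0.2
(((((A → B) → not A) ∨ (not A → ((A → B) → (C → (B ∧ B))))) ∨ B) ∨ (C ∧ not C)) = max(1, 0.2) = 1
(A ∨ A) = max(0.5, 0.5) = 0.5
(A ∨ (A ∨ A)) = max(0.5, 0.5) = 0.5
(A → C): min(1, 1 − 0.5 + 0.8) = 1
((A → C) ∨ C) = max(1, 0.8) = 1
((A ∨ (A ∨ A)) ∧ ((A → C) ∨ C)) = min(0.5, 1) = 0.5
((((((A → B) → not A) ∨ (not A → ((A → B) → (C → (B ∧ B))))) ∨ B) ∨ (C ∧ not C)) → ((A ∨ (A ∨ A)) ∧ ((A → C) ∨ C))): min(1, 1 − 1 + 0.5) = 0.5

0.50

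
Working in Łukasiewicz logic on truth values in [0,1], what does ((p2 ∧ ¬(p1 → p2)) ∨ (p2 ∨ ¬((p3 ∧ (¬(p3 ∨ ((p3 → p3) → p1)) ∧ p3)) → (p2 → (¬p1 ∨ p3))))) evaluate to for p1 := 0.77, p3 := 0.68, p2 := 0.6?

0.60

(p1 → p2): min(1, 1 − 0.77 + 0.6) = 0.83
¬(p1 → p2): Łukasiewicz ¬ gives 1 − 0.83 = 0.17
(p2 ∧ ¬(p1 → p2)) = min(0.6, 0.17) = 0.17
(p3 → p3): min(1, 1 − 0.68 + 0.68) = 1
((p3 → p3) → p1): min(1, 1 − 1 + 0.77) = 0.77
(p3 ∨ ((p3 → p3) → p1)) = max(0.68, 0.77) = 0.77
¬(p3 ∨ ((p3 → p3) → p1)): Łukasiewicz ¬ gives 1 − 0.77 = 0.23
(¬(p3 ∨ ((p3 → p3) → p1)) ∧ p3) = min(0.23, 0.68) = 0.23
(p3 ∧ (¬(p3 ∨ ((p3 → p3) → p1)) ∧ p3)) = min(0.68, 0.23) = 0.23
¬p1: Łukasiewicz ¬ gives 1 − 0.77 = 0.23
(¬p1 ∨ p3) = max(0.23, 0.68) = 0.68
(p2 → (¬p1 ∨ p3)): min(1, 1 − 0.6 + 0.68) = 1
((p3 ∧ (¬(p3 ∨ ((p3 → p3) → p1)) ∧ p3)) → (p2 → (¬p1 ∨ p3))): min(1, 1 − 0.23 + 1) = 1
¬((p3 ∧ (¬(p3 ∨ ((p3 → p3) → p1)) ∧ p3)) → (p2 → (¬p1 ∨ p3))): Łukasiewicz ¬ gives 1 − 1 = 0
(p2 ∨ ¬((p3 ∧ (¬(p3 ∨ ((p3 → p3) → p1)) ∧ p3)) → (p2 → (¬p1 ∨ p3)))) = max(0.6, 0) = 0.6
((p2 ∧ ¬(p1 → p2)) ∨ (p2 ∨ ¬((p3 ∧ (¬(p3 ∨ ((p3 → p3) → p1)) ∧ p3)) → (p2 → (¬p1 ∨ p3))))) = max(0.17, 0.6) = 0.6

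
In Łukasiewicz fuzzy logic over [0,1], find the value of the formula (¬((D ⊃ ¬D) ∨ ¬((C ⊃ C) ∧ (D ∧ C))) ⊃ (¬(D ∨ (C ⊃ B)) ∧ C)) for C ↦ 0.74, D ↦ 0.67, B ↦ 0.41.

0.99

¬D: Łukasiewicz ¬ gives 1 − 0.67 = 0.33
(D ⊃ ¬D): min(1, 1 − 0.67 + 0.33) = 0.66
(C ⊃ C): min(1, 1 − 0.74 + 0.74) = 1
(D ∧ C) = min(0.67, 0.74) = 0.67
((C ⊃ C) ∧ (D ∧ C)) = min(1, 0.67) = 0.67
¬((C ⊃ C) ∧ (D ∧ C)): Łukasiewicz ¬ gives 1 − 0.67 = 0.33
((D ⊃ ¬D) ∨ ¬((C ⊃ C) ∧ (D ∧ C))) = max(0.66, 0.33) = 0.66
¬((D ⊃ ¬D) ∨ ¬((C ⊃ C) ∧ (D ∧ C))): Łukasiewicz ¬ gives 1 − 0.66 = 0.34
(C ⊃ B): min(1, 1 − 0.74 + 0.41) = 0.67
(D ∨ (C ⊃ B)) = max(0.67, 0.67) = 0.67
¬(D ∨ (C ⊃ B)): Łukasiewicz ¬ gives 1 − 0.67 = 0.33
(¬(D ∨ (C ⊃ B)) ∧ C) = min(0.33, 0.74) = 0.33
(¬((D ⊃ ¬D) ∨ ¬((C ⊃ C) ∧ (D ∧ C))) ⊃ (¬(D ∨ (C ⊃ B)) ∧ C)): min(1, 1 − 0.34 + 0.33) = 0.99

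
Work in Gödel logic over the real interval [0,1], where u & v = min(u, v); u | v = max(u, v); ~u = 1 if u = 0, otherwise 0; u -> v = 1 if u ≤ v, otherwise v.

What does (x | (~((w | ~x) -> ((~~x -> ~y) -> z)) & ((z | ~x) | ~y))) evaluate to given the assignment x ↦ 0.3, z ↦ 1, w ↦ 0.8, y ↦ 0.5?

0.30

~x: Gödel ¬ of 0.3 = 0 (operand ≠ 0)
(w | ~x) = max(0.8, 0) = 0.8
~x: Gödel ¬ of 0.3 = 0 (operand ≠ 0)
~~x: Gödel ¬ of 0 = 1 (operand is 0)
~y: Gödel ¬ of 0.5 = 0 (operand ≠ 0)
(~~x -> ~y): 1 > 0, so result = 0
((~~x -> ~y) -> z): 0 ≤ 1, so result = 1
((w | ~x) -> ((~~x -> ~y) -> z)): 0.8 ≤ 1, so result = 1
~((w | ~x) -> ((~~x -> ~y) -> z)): Gödel ¬ of 1 = 0 (operand ≠ 0)
~x: Gödel ¬ of 0.3 = 0 (operand ≠ 0)
(z | ~x) = max(1, 0) = 1
~y: Gödel ¬ of 0.5 = 0 (operand ≠ 0)
((z | ~x) | ~y) = max(1, 0) = 1
(~((w | ~x) -> ((~~x -> ~y) -> z)) & ((z | ~x) | ~y)) = min(0, 1) = 0
(x | (~((w | ~x) -> ((~~x -> ~y) -> z)) & ((z | ~x) | ~y))) = max(0.3, 0) = 0.3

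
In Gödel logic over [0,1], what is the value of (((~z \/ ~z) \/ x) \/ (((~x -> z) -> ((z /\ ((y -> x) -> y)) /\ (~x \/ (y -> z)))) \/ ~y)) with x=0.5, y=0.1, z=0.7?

0.50

~z: Gödel ¬ of 0.7 = 0 (operand ≠ 0)
~z: Gödel ¬ of 0.7 = 0 (operand ≠ 0)
(~z \/ ~z) = max(0, 0) = 0
((~z \/ ~z) \/ x) = max(0, 0.5) = 0.5
~x: Gödel ¬ of 0.5 = 0 (operand ≠ 0)
(~x -> z): 0 ≤ 0.7, so result = 1
(y -> x): 0.1 ≤ 0.5, so result = 1
((y -> x) -> y): 1 > 0.1, so result = 0.1
(z /\ ((y -> x) -> y)) = min(0.7, 0.1) = 0.1
~x: Gödel ¬ of 0.5 = 0 (operand ≠ 0)
(y -> z): 0.1 ≤ 0.7, so result = 1
(~x \/ (y -> z)) = max(0, 1) = 1
((z /\ ((y -> x) -> y)) /\ (~x \/ (y -> z))) = min(0.1, 1) = 0.1
((~x -> z) -> ((z /\ ((y -> x) -> y)) /\ (~x \/ (y -> z)))): 1 > 0.1, so result = 0.1
~y: Gödel ¬ of 0.1 = 0 (operand ≠ 0)
(((~x -> z) -> ((z /\ ((y -> x) -> y)) /\ (~x \/ (y -> z)))) \/ ~y) = max(0.1, 0) = 0.1
(((~z \/ ~z) \/ x) \/ (((~x -> z) -> ((z /\ ((y -> x) -> y)) /\ (~x \/ (y -> z)))) \/ ~y)) = max(0.5, 0.1) = 0.5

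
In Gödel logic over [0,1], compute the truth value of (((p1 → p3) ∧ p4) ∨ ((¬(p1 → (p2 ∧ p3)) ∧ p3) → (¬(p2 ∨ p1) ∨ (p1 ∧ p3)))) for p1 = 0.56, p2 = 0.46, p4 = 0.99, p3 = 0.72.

(p1 → p3): 0.56 ≤ 0.72, so result = 1
((p1 → p3) ∧ p4) = min(1, 0.99) = 0.99
(p2 ∧ p3) = min(0.46, 0.72) = 0.46
(p1 → (p2 ∧ p3)): 0.56 > 0.46, so result = 0.46
¬(p1 → (p2 ∧ p3)): Gödel ¬ of 0.46 = 0 (operand ≠ 0)
(¬(p1 → (p2 ∧ p3)) ∧ p3) = min(0, 0.72) = 0
(p2 ∨ p1) = max(0.46, 0.56) = 0.56
¬(p2 ∨ p1): Gödel ¬ of 0.56 = 0 (operand ≠ 0)
(p1 ∧ p3) = min(0.56, 0.72) = 0.56
(¬(p2 ∨ p1) ∨ (p1 ∧ p3)) = max(0, 0.56) = 0.56
((¬(p1 → (p2 ∧ p3)) ∧ p3) → (¬(p2 ∨ p1) ∨ (p1 ∧ p3))): 0 ≤ 0.56, so result = 1
(((p1 → p3) ∧ p4) ∨ ((¬(p1 → (p2 ∧ p3)) ∧ p3) → (¬(p2 ∨ p1) ∨ (p1 ∧ p3)))) = max(0.99, 1) = 1

1.00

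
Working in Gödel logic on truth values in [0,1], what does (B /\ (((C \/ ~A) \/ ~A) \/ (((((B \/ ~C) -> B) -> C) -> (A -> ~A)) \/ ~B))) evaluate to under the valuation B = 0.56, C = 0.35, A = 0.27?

0.35

~A: Gödel ¬ of 0.27 = 0 (operand ≠ 0)
(C \/ ~A) = max(0.35, 0) = 0.35
~A: Gödel ¬ of 0.27 = 0 (operand ≠ 0)
((C \/ ~A) \/ ~A) = max(0.35, 0) = 0.35
~C: Gödel ¬ of 0.35 = 0 (operand ≠ 0)
(B \/ ~C) = max(0.56, 0) = 0.56
((B \/ ~C) -> B): 0.56 ≤ 0.56, so result = 1
(((B \/ ~C) -> B) -> C): 1 > 0.35, so result = 0.35
~A: Gödel ¬ of 0.27 = 0 (operand ≠ 0)
(A -> ~A): 0.27 > 0, so result = 0
((((B \/ ~C) -> B) -> C) -> (A -> ~A)): 0.35 > 0, so result = 0
~B: Gödel ¬ of 0.56 = 0 (operand ≠ 0)
(((((B \/ ~C) -> B) -> C) -> (A -> ~A)) \/ ~B) = max(0, 0) = 0
(((C \/ ~A) \/ ~A) \/ (((((B \/ ~C) -> B) -> C) -> (A -> ~A)) \/ ~B)) = max(0.35, 0) = 0.35
(B /\ (((C \/ ~A) \/ ~A) \/ (((((B \/ ~C) -> B) -> C) -> (A -> ~A)) \/ ~B))) = min(0.56, 0.35) = 0.35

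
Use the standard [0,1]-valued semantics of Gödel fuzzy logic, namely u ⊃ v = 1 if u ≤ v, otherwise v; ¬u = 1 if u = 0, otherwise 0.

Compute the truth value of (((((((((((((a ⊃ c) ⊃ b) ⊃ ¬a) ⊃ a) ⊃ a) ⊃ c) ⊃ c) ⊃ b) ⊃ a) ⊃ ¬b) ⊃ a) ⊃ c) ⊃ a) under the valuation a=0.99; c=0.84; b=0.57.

(a ⊃ c): 0.99 > 0.84, so result = 0.84
((a ⊃ c) ⊃ b): 0.84 > 0.57, so result = 0.57
¬a: Gödel ¬ of 0.99 = 0 (operand ≠ 0)
(((a ⊃ c) ⊃ b) ⊃ ¬a): 0.57 > 0, so result = 0
((((a ⊃ c) ⊃ b) ⊃ ¬a) ⊃ a): 0 ≤ 0.99, so result = 1
(((((a ⊃ c) ⊃ b) ⊃ ¬a) ⊃ a) ⊃ a): 1 > 0.99, so result = 0.99
((((((a ⊃ c) ⊃ b) ⊃ ¬a) ⊃ a) ⊃ a) ⊃ c): 0.99 > 0.84, so result = 0.84
(((((((a ⊃ c) ⊃ b) ⊃ ¬a) ⊃ a) ⊃ a) ⊃ c) ⊃ c): 0.84 ≤ 0.84, so result = 1
((((((((a ⊃ c) ⊃ b) ⊃ ¬a) ⊃ a) ⊃ a) ⊃ c) ⊃ c) ⊃ b): 1 > 0.57, so result = 0.57
(((((((((a ⊃ c) ⊃ b) ⊃ ¬a) ⊃ a) ⊃ a) ⊃ c) ⊃ c) ⊃ b) ⊃ a): 0.57 ≤ 0.99, so result = 1
¬b: Gödel ¬ of 0.57 = 0 (operand ≠ 0)
((((((((((a ⊃ c) ⊃ b) ⊃ ¬a) ⊃ a) ⊃ a) ⊃ c) ⊃ c) ⊃ b) ⊃ a) ⊃ ¬b): 1 > 0, so result = 0
(((((((((((a ⊃ c) ⊃ b) ⊃ ¬a) ⊃ a) ⊃ a) ⊃ c) ⊃ c) ⊃ b) ⊃ a) ⊃ ¬b) ⊃ a): 0 ≤ 0.99, so result = 1
((((((((((((a ⊃ c) ⊃ b) ⊃ ¬a) ⊃ a) ⊃ a) ⊃ c) ⊃ c) ⊃ b) ⊃ a) ⊃ ¬b) ⊃ a) ⊃ c): 1 > 0.84, so result = 0.84
(((((((((((((a ⊃ c) ⊃ b) ⊃ ¬a) ⊃ a) ⊃ a) ⊃ c) ⊃ c) ⊃ b) ⊃ a) ⊃ ¬b) ⊃ a) ⊃ c) ⊃ a): 0.84 ≤ 0.99, so result = 1

1.00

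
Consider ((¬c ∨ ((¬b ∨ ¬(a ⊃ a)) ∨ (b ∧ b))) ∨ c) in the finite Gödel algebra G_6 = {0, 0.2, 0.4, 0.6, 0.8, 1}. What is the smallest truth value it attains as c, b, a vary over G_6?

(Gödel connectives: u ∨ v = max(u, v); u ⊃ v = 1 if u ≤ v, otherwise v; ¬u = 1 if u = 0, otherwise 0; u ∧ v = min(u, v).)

0.20

The minimum is attained at c = 0.2, b = 0.2, a = 0:
  ¬c: Gödel ¬ of 0.2 = 0 (operand ≠ 0)
  ¬b: Gödel ¬ of 0.2 = 0 (operand ≠ 0)
  (a ⊃ a): 0 ≤ 0, so result = 1
  ¬(a ⊃ a): Gödel ¬ of 1 = 0 (operand ≠ 0)
  (¬b ∨ ¬(a ⊃ a)) = max(0, 0) = 0
  (b ∧ b) = min(0.2, 0.2) = 0.2
  ((¬b ∨ ¬(a ⊃ a)) ∨ (b ∧ b)) = max(0, 0.2) = 0.2
  (¬c ∨ ((¬b ∨ ¬(a ⊃ a)) ∨ (b ∧ b))) = max(0, 0.2) = 0.2
  ((¬c ∨ ((¬b ∨ ¬(a ⊃ a)) ∨ (b ∧ b))) ∨ c) = max(0.2, 0.2) = 0.2
Checking all 216 assignments confirms none give a value below 0.20.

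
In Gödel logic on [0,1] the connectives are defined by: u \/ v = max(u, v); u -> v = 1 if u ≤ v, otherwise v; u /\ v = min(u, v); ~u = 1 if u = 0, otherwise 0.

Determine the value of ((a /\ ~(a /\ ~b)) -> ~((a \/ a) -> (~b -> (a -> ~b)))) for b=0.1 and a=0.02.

0.00

~b: Gödel ¬ of 0.1 = 0 (operand ≠ 0)
(a /\ ~b) = min(0.02, 0) = 0
~(a /\ ~b): Gödel ¬ of 0 = 1 (operand is 0)
(a /\ ~(a /\ ~b)) = min(0.02, 1) = 0.02
(a \/ a) = max(0.02, 0.02) = 0.02
~b: Gödel ¬ of 0.1 = 0 (operand ≠ 0)
~b: Gödel ¬ of 0.1 = 0 (operand ≠ 0)
(a -> ~b): 0.02 > 0, so result = 0
(~b -> (a -> ~b)): 0 ≤ 0, so result = 1
((a \/ a) -> (~b -> (a -> ~b))): 0.02 ≤ 1, so result = 1
~((a \/ a) -> (~b -> (a -> ~b))): Gödel ¬ of 1 = 0 (operand ≠ 0)
((a /\ ~(a /\ ~b)) -> ~((a \/ a) -> (~b -> (a -> ~b)))): 0.02 > 0, so result = 0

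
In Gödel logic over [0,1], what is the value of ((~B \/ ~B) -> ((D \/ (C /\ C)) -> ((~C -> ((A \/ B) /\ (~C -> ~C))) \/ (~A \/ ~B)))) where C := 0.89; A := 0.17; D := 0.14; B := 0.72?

1.00

~B: Gödel ¬ of 0.72 = 0 (operand ≠ 0)
~B: Gödel ¬ of 0.72 = 0 (operand ≠ 0)
(~B \/ ~B) = max(0, 0) = 0
(C /\ C) = min(0.89, 0.89) = 0.89
(D \/ (C /\ C)) = max(0.14, 0.89) = 0.89
~C: Gödel ¬ of 0.89 = 0 (operand ≠ 0)
(A \/ B) = max(0.17, 0.72) = 0.72
~C: Gödel ¬ of 0.89 = 0 (operand ≠ 0)
~C: Gödel ¬ of 0.89 = 0 (operand ≠ 0)
(~C -> ~C): 0 ≤ 0, so result = 1
((A \/ B) /\ (~C -> ~C)) = min(0.72, 1) = 0.72
(~C -> ((A \/ B) /\ (~C -> ~C))): 0 ≤ 0.72, so result = 1
~A: Gödel ¬ of 0.17 = 0 (operand ≠ 0)
~B: Gödel ¬ of 0.72 = 0 (operand ≠ 0)
(~A \/ ~B) = max(0, 0) = 0
((~C -> ((A \/ B) /\ (~C -> ~C))) \/ (~A \/ ~B)) = max(1, 0) = 1
((D \/ (C /\ C)) -> ((~C -> ((A \/ B) /\ (~C -> ~C))) \/ (~A \/ ~B))): 0.89 ≤ 1, so result = 1
((~B \/ ~B) -> ((D \/ (C /\ C)) -> ((~C -> ((A \/ B) /\ (~C -> ~C))) \/ (~A \/ ~B)))): 0 ≤ 1, so result = 1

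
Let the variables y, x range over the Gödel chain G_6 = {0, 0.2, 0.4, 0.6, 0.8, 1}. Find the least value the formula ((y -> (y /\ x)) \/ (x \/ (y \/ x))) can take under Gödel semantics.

0.20

The minimum is attained at y = 0.2, x = 0:
  (y /\ x) = min(0.2, 0) = 0
  (y -> (y /\ x)): 0.2 > 0, so result = 0
  (y \/ x) = max(0.2, 0) = 0.2
  (x \/ (y \/ x)) = max(0, 0.2) = 0.2
  ((y -> (y /\ x)) \/ (x \/ (y \/ x))) = max(0, 0.2) = 0.2
Checking all 36 assignments confirms none give a value below 0.20.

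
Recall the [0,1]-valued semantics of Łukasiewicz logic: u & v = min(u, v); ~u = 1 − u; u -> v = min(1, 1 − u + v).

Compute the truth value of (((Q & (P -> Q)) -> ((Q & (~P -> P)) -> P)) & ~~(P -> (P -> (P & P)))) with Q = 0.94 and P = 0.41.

(P -> Q): min(1, 1 − 0.41 + 0.94) = 1
(Q & (P -> Q)) = min(0.94, 1) = 0.94
~P: Łukasiewicz ¬ gives 1 − 0.41 = 0.59
(~P -> P): min(1, 1 − 0.59 + 0.41) = 0.82
(Q & (~P -> P)) = min(0.94, 0.82) = 0.82
((Q & (~P -> P)) -> P): min(1, 1 − 0.82 + 0.41) = 0.59
((Q & (P -> Q)) -> ((Q & (~P -> P)) -> P)): min(1, 1 − 0.94 + 0.59) = 0.65
(P & P) = min(0.41, 0.41) = 0.41
(P -> (P & P)): min(1, 1 − 0.41 + 0.41) = 1
(P -> (P -> (P & P))): min(1, 1 − 0.41 + 1) = 1
~(P -> (P -> (P & P))): Łukasiewicz ¬ gives 1 − 1 = 0
~~(P -> (P -> (P & P))): Łukasiewicz ¬ gives 1 − 0 = 1
(((Q & (P -> Q)) -> ((Q & (~P -> P)) -> P)) & ~~(P -> (P -> (P & P)))) = min(0.65, 1) = 0.65

0.65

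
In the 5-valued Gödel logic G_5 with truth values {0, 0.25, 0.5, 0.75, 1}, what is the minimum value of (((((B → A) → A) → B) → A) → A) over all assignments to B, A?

The minimum is attained at B = 0, A = 0.25:
  (B → A): 0 ≤ 0.25, so result = 1
  ((B → A) → A): 1 > 0.25, so result = 0.25
  (((B → A) → A) → B): 0.25 > 0, so result = 0
  ((((B → A) → A) → B) → A): 0 ≤ 0.25, so result = 1
  (((((B → A) → A) → B) → A) → A): 1 > 0.25, so result = 0.25
Checking all 25 assignments confirms none give a value below 0.25.

0.25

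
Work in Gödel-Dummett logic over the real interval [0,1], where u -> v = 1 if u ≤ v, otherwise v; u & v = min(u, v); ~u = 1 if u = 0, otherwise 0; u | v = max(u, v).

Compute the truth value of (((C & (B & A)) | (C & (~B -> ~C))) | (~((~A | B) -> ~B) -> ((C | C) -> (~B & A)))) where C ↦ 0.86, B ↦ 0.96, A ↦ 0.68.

(B & A) = min(0.96, 0.68) = 0.68
(C & (B & A)) = min(0.86, 0.68) = 0.68
~B: Gödel ¬ of 0.96 = 0 (operand ≠ 0)
~C: Gödel ¬ of 0.86 = 0 (operand ≠ 0)
(~B -> ~C): 0 ≤ 0, so result = 1
(C & (~B -> ~C)) = min(0.86, 1) = 0.86
((C & (B & A)) | (C & (~B -> ~C))) = max(0.68, 0.86) = 0.86
~A: Gödel ¬ of 0.68 = 0 (operand ≠ 0)
(~A | B) = max(0, 0.96) = 0.96
~B: Gödel ¬ of 0.96 = 0 (operand ≠ 0)
((~A | B) -> ~B): 0.96 > 0, so result = 0
~((~A | B) -> ~B): Gödel ¬ of 0 = 1 (operand is 0)
(C | C) = max(0.86, 0.86) = 0.86
~B: Gödel ¬ of 0.96 = 0 (operand ≠ 0)
(~B & A) = min(0, 0.68) = 0
((C | C) -> (~B & A)): 0.86 > 0, so result = 0
(~((~A | B) -> ~B) -> ((C | C) -> (~B & A))): 1 > 0, so result = 0
(((C & (B & A)) | (C & (~B -> ~C))) | (~((~A | B) -> ~B) -> ((C | C) -> (~B & A)))) = max(0.86, 0) = 0.86

0.86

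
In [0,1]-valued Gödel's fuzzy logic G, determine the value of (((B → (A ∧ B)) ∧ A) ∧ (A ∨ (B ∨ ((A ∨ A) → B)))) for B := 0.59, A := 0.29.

(A ∧ B) = min(0.29, 0.59) = 0.29
(B → (A ∧ B)): 0.59 > 0.29, so result = 0.29
((B → (A ∧ B)) ∧ A) = min(0.29, 0.29) = 0.29
(A ∨ A) = max(0.29, 0.29) = 0.29
((A ∨ A) → B): 0.29 ≤ 0.59, so result = 1
(B ∨ ((A ∨ A) → B)) = max(0.59, 1) = 1
(A ∨ (B ∨ ((A ∨ A) → B))) = max(0.29, 1) = 1
(((B → (A ∧ B)) ∧ A) ∧ (A ∨ (B ∨ ((A ∨ A) → B)))) = min(0.29, 1) = 0.29

0.29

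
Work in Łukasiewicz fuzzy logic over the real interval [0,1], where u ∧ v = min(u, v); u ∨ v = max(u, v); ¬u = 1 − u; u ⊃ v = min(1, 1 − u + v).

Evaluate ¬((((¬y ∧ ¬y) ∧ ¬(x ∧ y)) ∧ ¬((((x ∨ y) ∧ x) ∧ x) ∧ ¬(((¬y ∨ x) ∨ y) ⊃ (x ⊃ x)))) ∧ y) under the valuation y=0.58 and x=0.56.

¬y: Łukasiewicz ¬ gives 1 − 0.58 = 0.42
¬y: Łukasiewicz ¬ gives 1 − 0.58 = 0.42
(¬y ∧ ¬y) = min(0.42, 0.42) = 0.42
(x ∧ y) = min(0.56, 0.58) = 0.56
¬(x ∧ y): Łukasiewicz ¬ gives 1 − 0.56 = 0.44
((¬y ∧ ¬y) ∧ ¬(x ∧ y)) = min(0.42, 0.44) = 0.42
(x ∨ y) = max(0.56, 0.58) = 0.58
((x ∨ y) ∧ x) = min(0.58, 0.56) = 0.56
(((x ∨ y) ∧ x) ∧ x) = min(0.56, 0.56) = 0.56
¬y: Łukasiewicz ¬ gives 1 − 0.58 = 0.42
(¬y ∨ x) = max(0.42, 0.56) = 0.56
((¬y ∨ x) ∨ y) = max(0.56, 0.58) = 0.58
(x ⊃ x): min(1, 1 − 0.56 + 0.56) = 1
(((¬y ∨ x) ∨ y) ⊃ (x ⊃ x)): min(1, 1 − 0.58 + 1) = 1
¬(((¬y ∨ x) ∨ y) ⊃ (x ⊃ x)): Łukasiewicz ¬ gives 1 − 1 = 0
((((x ∨ y) ∧ x) ∧ x) ∧ ¬(((¬y ∨ x) ∨ y) ⊃ (x ⊃ x))) = min(0.56, 0) = 0
¬((((x ∨ y) ∧ x) ∧ x) ∧ ¬(((¬y ∨ x) ∨ y) ⊃ (x ⊃ x))): Łukasiewicz ¬ gives 1 − 0 = 1
(((¬y ∧ ¬y) ∧ ¬(x ∧ y)) ∧ ¬((((x ∨ y) ∧ x) ∧ x) ∧ ¬(((¬y ∨ x) ∨ y) ⊃ (x ⊃ x)))) = min(0.42, 1) = 0.42
((((¬y ∧ ¬y) ∧ ¬(x ∧ y)) ∧ ¬((((x ∨ y) ∧ x) ∧ x) ∧ ¬(((¬y ∨ x) ∨ y) ⊃ (x ⊃ x)))) ∧ y) = min(0.42, 0.58) = 0.42
¬((((¬y ∧ ¬y) ∧ ¬(x ∧ y)) ∧ ¬((((x ∨ y) ∧ x) ∧ x) ∧ ¬(((¬y ∨ x) ∨ y) ⊃ (x ⊃ x)))) ∧ y): Łukasiewicz ¬ gives 1 − 0.42 = 0.58

0.58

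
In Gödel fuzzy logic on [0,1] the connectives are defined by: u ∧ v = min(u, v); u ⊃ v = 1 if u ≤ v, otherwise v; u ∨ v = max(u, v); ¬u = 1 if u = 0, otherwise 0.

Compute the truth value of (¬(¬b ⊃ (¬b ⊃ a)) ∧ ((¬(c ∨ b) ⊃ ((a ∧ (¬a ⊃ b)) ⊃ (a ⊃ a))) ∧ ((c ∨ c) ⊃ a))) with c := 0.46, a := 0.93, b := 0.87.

0.00

¬b: Gödel ¬ of 0.87 = 0 (operand ≠ 0)
¬b: Gödel ¬ of 0.87 = 0 (operand ≠ 0)
(¬b ⊃ a): 0 ≤ 0.93, so result = 1
(¬b ⊃ (¬b ⊃ a)): 0 ≤ 1, so result = 1
¬(¬b ⊃ (¬b ⊃ a)): Gödel ¬ of 1 = 0 (operand ≠ 0)
(c ∨ b) = max(0.46, 0.87) = 0.87
¬(c ∨ b): Gödel ¬ of 0.87 = 0 (operand ≠ 0)
¬a: Gödel ¬ of 0.93 = 0 (operand ≠ 0)
(¬a ⊃ b): 0 ≤ 0.87, so result = 1
(a ∧ (¬a ⊃ b)) = min(0.93, 1) = 0.93
(a ⊃ a): 0.93 ≤ 0.93, so result = 1
((a ∧ (¬a ⊃ b)) ⊃ (a ⊃ a)): 0.93 ≤ 1, so result = 1
(¬(c ∨ b) ⊃ ((a ∧ (¬a ⊃ b)) ⊃ (a ⊃ a))): 0 ≤ 1, so result = 1
(c ∨ c) = max(0.46, 0.46) = 0.46
((c ∨ c) ⊃ a): 0.46 ≤ 0.93, so result = 1
((¬(c ∨ b) ⊃ ((a ∧ (¬a ⊃ b)) ⊃ (a ⊃ a))) ∧ ((c ∨ c) ⊃ a)) = min(1, 1) = 1
(¬(¬b ⊃ (¬b ⊃ a)) ∧ ((¬(c ∨ b) ⊃ ((a ∧ (¬a ⊃ b)) ⊃ (a ⊃ a))) ∧ ((c ∨ c) ⊃ a))) = min(0, 1) = 0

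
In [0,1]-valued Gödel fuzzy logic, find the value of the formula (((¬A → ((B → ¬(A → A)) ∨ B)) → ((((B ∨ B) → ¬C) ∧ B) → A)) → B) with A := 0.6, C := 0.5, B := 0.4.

¬A: Gödel ¬ of 0.6 = 0 (operand ≠ 0)
(A → A): 0.6 ≤ 0.6, so result = 1
¬(A → A): Gödel ¬ of 1 = 0 (operand ≠ 0)
(B → ¬(A → A)): 0.4 > 0, so result = 0
((B → ¬(A → A)) ∨ B) = max(0, 0.4) = 0.4
(¬A → ((B → ¬(A → A)) ∨ B)): 0 ≤ 0.4, so result = 1
(B ∨ B) = max(0.4, 0.4) = 0.4
¬C: Gödel ¬ of 0.5 = 0 (operand ≠ 0)
((B ∨ B) → ¬C): 0.4 > 0, so result = 0
(((B ∨ B) → ¬C) ∧ B) = min(0, 0.4) = 0
((((B ∨ B) → ¬C) ∧ B) → A): 0 ≤ 0.6, so result = 1
((¬A → ((B → ¬(A → A)) ∨ B)) → ((((B ∨ B) → ¬C) ∧ B) → A)): 1 ≤ 1, so result = 1
(((¬A → ((B → ¬(A → A)) ∨ B)) → ((((B ∨ B) → ¬C) ∧ B) → A)) → B): 1 > 0.4, so result = 0.4

0.40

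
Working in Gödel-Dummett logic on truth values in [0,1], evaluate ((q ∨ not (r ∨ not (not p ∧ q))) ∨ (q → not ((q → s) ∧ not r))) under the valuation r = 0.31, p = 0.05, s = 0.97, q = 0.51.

not p: Gödel ¬ of 0.05 = 0 (operand ≠ 0)
(not p ∧ q) = min(0, 0.51) = 0
not (not p ∧ q): Gödel ¬ of 0 = 1 (operand is 0)
(r ∨ not (not p ∧ q)) = max(0.31, 1) = 1
not (r ∨ not (not p ∧ q)): Gödel ¬ of 1 = 0 (operand ≠ 0)
(q ∨ not (r ∨ not (not p ∧ q))) = max(0.51, 0) = 0.51
(q → s): 0.51 ≤ 0.97, so result = 1
not r: Gödel ¬ of 0.31 = 0 (operand ≠ 0)
((q → s) ∧ not r) = min(1, 0) = 0
not ((q → s) ∧ not r): Gödel ¬ of 0 = 1 (operand is 0)
(q → not ((q → s) ∧ not r)): 0.51 ≤ 1, so result = 1
((q ∨ not (r ∨ not (not p ∧ q))) ∨ (q → not ((q → s) ∧ not r))) = max(0.51, 1) = 1

1.00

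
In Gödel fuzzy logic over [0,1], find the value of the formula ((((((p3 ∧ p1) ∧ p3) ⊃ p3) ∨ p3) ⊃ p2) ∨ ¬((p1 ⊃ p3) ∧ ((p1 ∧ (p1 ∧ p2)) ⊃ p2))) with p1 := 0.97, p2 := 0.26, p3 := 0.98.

(p3 ∧ p1) = min(0.98, 0.97) = 0.97
((p3 ∧ p1) ∧ p3) = min(0.97, 0.98) = 0.97
(((p3 ∧ p1) ∧ p3) ⊃ p3): 0.97 ≤ 0.98, so result = 1
((((p3 ∧ p1) ∧ p3) ⊃ p3) ∨ p3) = max(1, 0.98) = 1
(((((p3 ∧ p1) ∧ p3) ⊃ p3) ∨ p3) ⊃ p2): 1 > 0.26, so result = 0.26
(p1 ⊃ p3): 0.97 ≤ 0.98, so result = 1
(p1 ∧ p2) = min(0.97, 0.26) = 0.26
(p1 ∧ (p1 ∧ p2)) = min(0.97, 0.26) = 0.26
((p1 ∧ (p1 ∧ p2)) ⊃ p2): 0.26 ≤ 0.26, so result = 1
((p1 ⊃ p3) ∧ ((p1 ∧ (p1 ∧ p2)) ⊃ p2)) = min(1, 1) = 1
¬((p1 ⊃ p3) ∧ ((p1 ∧ (p1 ∧ p2)) ⊃ p2)): Gödel ¬ of 1 = 0 (operand ≠ 0)
((((((p3 ∧ p1) ∧ p3) ⊃ p3) ∨ p3) ⊃ p2) ∨ ¬((p1 ⊃ p3) ∧ ((p1 ∧ (p1 ∧ p2)) ⊃ p2))) = max(0.26, 0) = 0.26

0.26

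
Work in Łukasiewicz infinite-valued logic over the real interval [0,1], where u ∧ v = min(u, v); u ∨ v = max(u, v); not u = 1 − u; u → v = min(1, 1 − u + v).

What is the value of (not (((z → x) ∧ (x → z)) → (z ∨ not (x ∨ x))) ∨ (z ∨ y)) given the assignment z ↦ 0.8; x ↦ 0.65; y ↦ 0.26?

0.80

(z → x): min(1, 1 − 0.8 + 0.65) = 0.85
(x → z): min(1, 1 − 0.65 + 0.8) = 1
((z → x) ∧ (x → z)) = min(0.85, 1) = 0.85
(x ∨ x) = max(0.65, 0.65) = 0.65
not (x ∨ x): Łukasiewicz ¬ gives 1 − 0.65 = 0.35
(z ∨ not (x ∨ x)) = max(0.8, 0.35) = 0.8
(((z → x) ∧ (x → z)) → (z ∨ not (x ∨ x))): min(1, 1 − 0.85 + 0.8) = 0.95
not (((z → x) ∧ (x → z)) → (z ∨ not (x ∨ x))): Łukasiewicz ¬ gives 1 − 0.95 = 0.05
(z ∨ y) = max(0.8, 0.26) = 0.8
(not (((z → x) ∧ (x → z)) → (z ∨ not (x ∨ x))) ∨ (z ∨ y)) = max(0.05, 0.8) = 0.8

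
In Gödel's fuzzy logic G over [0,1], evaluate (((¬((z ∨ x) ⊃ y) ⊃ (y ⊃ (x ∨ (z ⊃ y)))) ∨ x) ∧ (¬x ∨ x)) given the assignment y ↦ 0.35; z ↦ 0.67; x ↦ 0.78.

(z ∨ x) = max(0.67, 0.78) = 0.78
((z ∨ x) ⊃ y): 0.78 > 0.35, so result = 0.35
¬((z ∨ x) ⊃ y): Gödel ¬ of 0.35 = 0 (operand ≠ 0)
(z ⊃ y): 0.67 > 0.35, so result = 0.35
(x ∨ (z ⊃ y)) = max(0.78, 0.35) = 0.78
(y ⊃ (x ∨ (z ⊃ y))): 0.35 ≤ 0.78, so result = 1
(¬((z ∨ x) ⊃ y) ⊃ (y ⊃ (x ∨ (z ⊃ y)))): 0 ≤ 1, so result = 1
((¬((z ∨ x) ⊃ y) ⊃ (y ⊃ (x ∨ (z ⊃ y)))) ∨ x) = max(1, 0.78) = 1
¬x: Gödel ¬ of 0.78 = 0 (operand ≠ 0)
(¬x ∨ x) = max(0, 0.78) = 0.78
(((¬((z ∨ x) ⊃ y) ⊃ (y ⊃ (x ∨ (z ⊃ y)))) ∨ x) ∧ (¬x ∨ x)) = min(1, 0.78) = 0.78

0.78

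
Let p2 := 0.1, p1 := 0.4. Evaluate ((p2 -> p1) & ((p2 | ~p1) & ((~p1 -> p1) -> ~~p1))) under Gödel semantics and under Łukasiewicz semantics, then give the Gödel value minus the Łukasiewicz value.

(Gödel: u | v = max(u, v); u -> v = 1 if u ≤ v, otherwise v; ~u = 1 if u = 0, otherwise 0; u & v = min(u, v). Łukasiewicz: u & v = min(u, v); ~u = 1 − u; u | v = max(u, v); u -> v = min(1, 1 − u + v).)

-0.50

Gödel evaluation:
  (p2 -> p1): 0.1 ≤ 0.4, so result = 1
  ~p1: Gödel ¬ of 0.4 = 0 (operand ≠ 0)
  (p2 | ~p1) = max(0.1, 0) = 0.1
  ~p1: Gödel ¬ of 0.4 = 0 (operand ≠ 0)
  (~p1 -> p1): 0 ≤ 0.4, so result = 1
  ~p1: Gödel ¬ of 0.4 = 0 (operand ≠ 0)
  ~~p1: Gödel ¬ of 0 = 1 (operand is 0)
  ((~p1 -> p1) -> ~~p1): 1 ≤ 1, so result = 1
  ((p2 | ~p1) & ((~p1 -> p1) -> ~~p1)) = min(0.1, 1) = 0.1
  ((p2 -> p1) & ((p2 | ~p1) & ((~p1 -> p1) -> ~~p1))) = min(1, 0.1) = 0.1
  Gödel value = 0.1
Łukasiewicz evaluation:
  (p2 -> p1): min(1, 1 − 0.1 + 0.4) = 1
  ~p1: Łukasiewicz ¬ gives 1 − 0.4 = 0.6
  (p2 | ~p1) = max(0.1, 0.6) = 0.6
  ~p1: Łukasiewicz ¬ gives 1 − 0.4 = 0.6
  (~p1 -> p1): min(1, 1 − 0.6 + 0.4) = 0.8
  ~p1: Łukasiewicz ¬ gives 1 − 0.4 = 0.6
  ~~p1: Łukasiewicz ¬ gives 1 − 0.6 = 0.4
  ((~p1 -> p1) -> ~~p1): min(1, 1 − 0.8 + 0.4) = 0.6
  ((p2 | ~p1) & ((~p1 -> p1) -> ~~p1)) = min(0.6, 0.6) = 0.6
  ((p2 -> p1) & ((p2 | ~p1) & ((~p1 -> p1) -> ~~p1))) = min(1, 0.6) = 0.6
  Łukasiewicz value = 0.6
Difference: 0.1 − 0.6 = -0.50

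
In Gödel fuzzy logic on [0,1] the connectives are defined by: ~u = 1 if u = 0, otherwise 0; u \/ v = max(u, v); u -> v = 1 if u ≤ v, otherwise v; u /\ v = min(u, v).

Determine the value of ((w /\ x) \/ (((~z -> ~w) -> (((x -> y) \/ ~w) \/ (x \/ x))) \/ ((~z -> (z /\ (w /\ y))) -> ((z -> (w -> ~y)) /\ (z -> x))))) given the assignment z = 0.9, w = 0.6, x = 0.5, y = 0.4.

(w /\ x) = min(0.6, 0.5) = 0.5
~z: Gödel ¬ of 0.9 = 0 (operand ≠ 0)
~w: Gödel ¬ of 0.6 = 0 (operand ≠ 0)
(~z -> ~w): 0 ≤ 0, so result = 1
(x -> y): 0.5 > 0.4, so result = 0.4
~w: Gödel ¬ of 0.6 = 0 (operand ≠ 0)
((x -> y) \/ ~w) = max(0.4, 0) = 0.4
(x \/ x) = max(0.5, 0.5) = 0.5
(((x -> y) \/ ~w) \/ (x \/ x)) = max(0.4, 0.5) = 0.5
((~z -> ~w) -> (((x -> y) \/ ~w) \/ (x \/ x))): 1 > 0.5, so result = 0.5
~z: Gödel ¬ of 0.9 = 0 (operand ≠ 0)
(w /\ y) = min(0.6, 0.4) = 0.4
(z /\ (w /\ y)) = min(0.9, 0.4) = 0.4
(~z -> (z /\ (w /\ y))): 0 ≤ 0.4, so result = 1
~y: Gödel ¬ of 0.4 = 0 (operand ≠ 0)
(w -> ~y): 0.6 > 0, so result = 0
(z -> (w -> ~y)): 0.9 > 0, so result = 0
(z -> x): 0.9 > 0.5, so result = 0.5
((z -> (w -> ~y)) /\ (z -> x)) = min(0, 0.5) = 0
((~z -> (z /\ (w /\ y))) -> ((z -> (w -> ~y)) /\ (z -> x))): 1 > 0, so result = 0
(((~z -> ~w) -> (((x -> y) \/ ~w) \/ (x \/ x))) \/ ((~z -> (z /\ (w /\ y))) -> ((z -> (w -> ~y)) /\ (z -> x)))) = max(0.5, 0) = 0.5
((w /\ x) \/ (((~z -> ~w) -> (((x -> y) \/ ~w) \/ (x \/ x))) \/ ((~z -> (z /\ (w /\ y))) -> ((z -> (w -> ~y)) /\ (z -> x))))) = max(0.5, 0.5) = 0.5

0.50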